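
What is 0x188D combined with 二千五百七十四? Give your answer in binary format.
Convert 0x188D (hexadecimal) → 1×4096 + 8×256 + 8×16 + 13 = 6285 (decimal)
Convert 二千五百七十四 (Chinese numeral) → 2×1000 + 5×100 + 7×10 + 4 = 2574 (decimal)
Compute 6285 + 2574 = 8859
Convert 8859 (decimal) → 8859 = 8192 + 512 + 128 + 16 + 8 + 2 + 1 → 0b10001010011011 (binary)
0b10001010011011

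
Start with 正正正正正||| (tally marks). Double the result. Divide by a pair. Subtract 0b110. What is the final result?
Convert 正正正正正||| (tally marks) → 5 + 5 + 5 + 5 + 5 + 3 = 28 (decimal)
Start: 28
28 × 2 = 56
Convert a pair (colloquial) → 2 (decimal)
56 ÷ 2 = 28
Convert 0b110 (binary) → 4 + 2 = 6 (decimal)
28 - 6 = 22
22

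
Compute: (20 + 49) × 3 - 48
Parentheses first: 20 + 49 = 69
Multiply: 69 × 3 = 207
Subtract: 207 - 48 = 159
159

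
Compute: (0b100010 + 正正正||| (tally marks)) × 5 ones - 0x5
Convert 0b100010 (binary) → 32 + 2 = 34 (decimal)
Convert 正正正||| (tally marks) → 5 + 5 + 5 + 3 = 18 (decimal)
Convert 5 ones (place-value notation) → 5 (decimal)
Convert 0x5 (hexadecimal) → 5 (decimal)
Expression in decimal: (34 + 18) × 5 - 5
Parentheses first: 34 + 18 = 52
Multiply: 52 × 5 = 260
Subtract: 260 - 5 = 255
255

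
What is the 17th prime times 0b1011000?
Convert the 17th prime (prime index) → 59 (decimal)
Convert 0b1011000 (binary) → 64 + 16 + 8 = 88 (decimal)
Compute 59 × 88 = 5192
5192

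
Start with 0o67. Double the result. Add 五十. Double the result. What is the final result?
Convert 0o67 (octal) → 6×8 + 7 = 55 (decimal)
Start: 55
55 × 2 = 110
Convert 五十 (Chinese numeral) → 5×10 = 50 (decimal)
110 + 50 = 160
160 × 2 = 320
320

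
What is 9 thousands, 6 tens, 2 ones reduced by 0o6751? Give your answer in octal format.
Convert 9 thousands, 6 tens, 2 ones (place-value notation) → 9×1000 + 6×10 + 2 = 9062 (decimal)
Convert 0o6751 (octal) → 6×512 + 7×64 + 5×8 + 1 = 3561 (decimal)
Compute 9062 - 3561 = 5501
Convert 5501 (decimal) → 5501 = 1×4096 + 2×512 + 5×64 + 7×8 + 5 → 0o12575 (octal)
0o12575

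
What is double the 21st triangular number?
The 21st triangular number = 21×22/2 = 231
Compute 231 × 2 = 462
462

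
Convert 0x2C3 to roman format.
Convert 0x2C3 (hexadecimal) → 2×256 + 12×16 + 3 = 707 (decimal)
Convert 707 (decimal) → 707 = 500 + 100 + 100 + 5 + 1 + 1 → DCCVII (Roman numeral)
DCCVII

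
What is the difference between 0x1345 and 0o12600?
Convert 0x1345 (hexadecimal) → 1×4096 + 3×256 + 4×16 + 5 = 4933 (decimal)
Convert 0o12600 (octal) → 1×4096 + 2×512 + 6×64 = 5504 (decimal)
Difference: |4933 - 5504| = 571
571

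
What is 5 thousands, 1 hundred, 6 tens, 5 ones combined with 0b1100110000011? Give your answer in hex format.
Convert 5 thousands, 1 hundred, 6 tens, 5 ones (place-value notation) → 5×1000 + 1×100 + 6×10 + 5 = 5165 (decimal)
Convert 0b1100110000011 (binary) → 4096 + 2048 + 256 + 128 + 2 + 1 = 6531 (decimal)
Compute 5165 + 6531 = 11696
Convert 11696 (decimal) → 11696 = 2×4096 + 13×256 + 11×16 → 0x2DB0 (hexadecimal)
0x2DB0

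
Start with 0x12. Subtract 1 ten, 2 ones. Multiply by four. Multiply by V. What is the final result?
Convert 0x12 (hexadecimal) → 1×16 + 2 = 18 (decimal)
Start: 18
Convert 1 ten, 2 ones (place-value notation) → 1×10 + 2 = 12 (decimal)
18 - 12 = 6
Convert four (English words) → 4 (decimal)
6 × 4 = 24
Convert V (Roman numeral) → 5 (decimal)
24 × 5 = 120
120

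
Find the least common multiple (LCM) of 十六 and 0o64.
Convert 十六 (Chinese numeral) → 1×10 + 6 = 16 (decimal)
Convert 0o64 (octal) → 6×8 + 4 = 52 (decimal)
Compute lcm(16, 52) = 208
208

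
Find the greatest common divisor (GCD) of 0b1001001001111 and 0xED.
Convert 0b1001001001111 (binary) → 4096 + 512 + 64 + 8 + 4 + 2 + 1 = 4687 (decimal)
Convert 0xED (hexadecimal) → 14×16 + 13 = 237 (decimal)
Compute gcd(4687, 237) = 1
1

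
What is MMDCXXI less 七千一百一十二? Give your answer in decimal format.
Convert MMDCXXI (Roman numeral) → 1000 + 1000 + 500 + 100 + 10 + 10 + 1 = 2621 (decimal)
Convert 七千一百一十二 (Chinese numeral) → 7×1000 + 1×100 + 1×10 + 2 = 7112 (decimal)
Compute 2621 - 7112 = -4491
-4491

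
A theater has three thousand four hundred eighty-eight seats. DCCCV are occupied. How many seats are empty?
Convert three thousand four hundred eighty-eight (English words) → 3×1000 + 4×100 + 88 = 3488 (decimal)
Convert DCCCV (Roman numeral) → 500 + 100 + 100 + 100 + 5 = 805 (decimal)
Compute 3488 - 805 = 2683
2683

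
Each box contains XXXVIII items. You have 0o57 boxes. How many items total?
Convert XXXVIII (Roman numeral) → 10 + 10 + 10 + 5 + 1 + 1 + 1 = 38 (decimal)
Convert 0o57 (octal) → 5×8 + 7 = 47 (decimal)
Compute 38 × 47 = 1786
1786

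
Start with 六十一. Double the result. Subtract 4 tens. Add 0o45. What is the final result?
Convert 六十一 (Chinese numeral) → 6×10 + 1 = 61 (decimal)
Start: 61
61 × 2 = 122
Convert 4 tens (place-value notation) → 4×10 = 40 (decimal)
122 - 40 = 82
Convert 0o45 (octal) → 4×8 + 5 = 37 (decimal)
82 + 37 = 119
119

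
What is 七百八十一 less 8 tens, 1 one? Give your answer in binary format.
Convert 七百八十一 (Chinese numeral) → 7×100 + 8×10 + 1 = 781 (decimal)
Convert 8 tens, 1 one (place-value notation) → 8×10 + 1 = 81 (decimal)
Compute 781 - 81 = 700
Convert 700 (decimal) → 700 = 512 + 128 + 32 + 16 + 8 + 4 → 0b1010111100 (binary)
0b1010111100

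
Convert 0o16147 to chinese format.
Convert 0o16147 (octal) → 1×4096 + 6×512 + 1×64 + 4×8 + 7 = 7271 (decimal)
Convert 7271 (decimal) → 7271 = 7×1000 + 2×100 + 7×10 + 1 → 七千二百七十一 (Chinese numeral)
七千二百七十一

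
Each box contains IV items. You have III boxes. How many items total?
Convert IV (Roman numeral) → 4 (decimal)
Convert III (Roman numeral) → 1 + 1 + 1 = 3 (decimal)
Compute 4 × 3 = 12
12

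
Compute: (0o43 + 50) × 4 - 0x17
Convert 0o43 (octal) → 4×8 + 3 = 35 (decimal)
Convert 0x17 (hexadecimal) → 1×16 + 7 = 23 (decimal)
Expression in decimal: (35 + 50) × 4 - 23
Parentheses first: 35 + 50 = 85
Multiply: 85 × 4 = 340
Subtract: 340 - 23 = 317
317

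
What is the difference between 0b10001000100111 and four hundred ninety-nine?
Convert 0b10001000100111 (binary) → 8192 + 512 + 32 + 4 + 2 + 1 = 8743 (decimal)
Convert four hundred ninety-nine (English words) → 4×100 + 99 = 499 (decimal)
Difference: |8743 - 499| = 8244
8244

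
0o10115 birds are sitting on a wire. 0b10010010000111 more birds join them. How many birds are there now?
Convert 0o10115 (octal) → 1×4096 + 1×64 + 1×8 + 5 = 4173 (decimal)
Convert 0b10010010000111 (binary) → 8192 + 1024 + 128 + 4 + 2 + 1 = 9351 (decimal)
Compute 4173 + 9351 = 13524
13524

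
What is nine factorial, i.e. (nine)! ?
Convert nine (English words) → 9 (decimal)
Compute 9! = 362880
362880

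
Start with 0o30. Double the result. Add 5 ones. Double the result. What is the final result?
Convert 0o30 (octal) → 3×8 = 24 (decimal)
Start: 24
24 × 2 = 48
Convert 5 ones (place-value notation) → 5 (decimal)
48 + 5 = 53
53 × 2 = 106
106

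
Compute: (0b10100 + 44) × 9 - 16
Convert 0b10100 (binary) → 16 + 4 = 20 (decimal)
Expression in decimal: (20 + 44) × 9 - 16
Parentheses first: 20 + 44 = 64
Multiply: 64 × 9 = 576
Subtract: 576 - 16 = 560
560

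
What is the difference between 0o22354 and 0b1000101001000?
Convert 0o22354 (octal) → 2×4096 + 2×512 + 3×64 + 5×8 + 4 = 9452 (decimal)
Convert 0b1000101001000 (binary) → 4096 + 256 + 64 + 8 = 4424 (decimal)
Difference: |9452 - 4424| = 5028
5028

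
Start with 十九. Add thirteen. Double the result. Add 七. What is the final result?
Convert 十九 (Chinese numeral) → 1×10 + 9 = 19 (decimal)
Start: 19
Convert thirteen (English words) → 13 (decimal)
19 + 13 = 32
32 × 2 = 64
Convert 七 (Chinese numeral) → 7 (decimal)
64 + 7 = 71
71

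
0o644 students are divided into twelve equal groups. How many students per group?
Convert 0o644 (octal) → 6×64 + 4×8 + 4 = 420 (decimal)
Convert twelve (English words) → 12 (decimal)
Compute 420 ÷ 12 = 35
35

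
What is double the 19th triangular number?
The 19th triangular number = 19×20/2 = 190
Compute 190 × 2 = 380
380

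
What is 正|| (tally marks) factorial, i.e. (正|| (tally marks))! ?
Convert 正|| (tally marks) → 5 + 2 = 7 (decimal)
Compute 7! = 5040
5040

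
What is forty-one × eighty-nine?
Convert forty-one (English words) → 41 (decimal)
Convert eighty-nine (English words) → 89 (decimal)
Compute 41 × 89 = 3649
3649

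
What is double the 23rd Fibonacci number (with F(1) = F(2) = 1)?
The 23rd Fibonacci number (with F(1) = F(2) = 1) = 28657
Compute 28657 × 2 = 57314
57314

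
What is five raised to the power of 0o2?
Convert five (English words) → 5 (decimal)
Convert 0o2 (octal) → 2 (decimal)
Compute 5 ^ 2 = 25
25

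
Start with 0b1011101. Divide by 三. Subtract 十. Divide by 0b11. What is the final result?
Convert 0b1011101 (binary) → 64 + 16 + 8 + 4 + 1 = 93 (decimal)
Start: 93
Convert 三 (Chinese numeral) → 3 (decimal)
93 ÷ 3 = 31
Convert 十 (Chinese numeral) → 1×10 = 10 (decimal)
31 - 10 = 21
Convert 0b11 (binary) → 2 + 1 = 3 (decimal)
21 ÷ 3 = 7
7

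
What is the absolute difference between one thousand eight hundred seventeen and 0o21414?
Convert one thousand eight hundred seventeen (English words) → 1×1000 + 8×100 + 17 = 1817 (decimal)
Convert 0o21414 (octal) → 2×4096 + 1×512 + 4×64 + 1×8 + 4 = 8972 (decimal)
Compute |1817 - 8972| = 7155
7155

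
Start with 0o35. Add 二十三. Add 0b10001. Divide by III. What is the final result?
Convert 0o35 (octal) → 3×8 + 5 = 29 (decimal)
Start: 29
Convert 二十三 (Chinese numeral) → 2×10 + 3 = 23 (decimal)
29 + 23 = 52
Convert 0b10001 (binary) → 16 + 1 = 17 (decimal)
52 + 17 = 69
Convert III (Roman numeral) → 1 + 1 + 1 = 3 (decimal)
69 ÷ 3 = 23
23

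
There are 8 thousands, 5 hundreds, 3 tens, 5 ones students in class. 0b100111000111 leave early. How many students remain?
Convert 8 thousands, 5 hundreds, 3 tens, 5 ones (place-value notation) → 8×1000 + 5×100 + 3×10 + 5 = 8535 (decimal)
Convert 0b100111000111 (binary) → 2048 + 256 + 128 + 64 + 4 + 2 + 1 = 2503 (decimal)
Compute 8535 - 2503 = 6032
6032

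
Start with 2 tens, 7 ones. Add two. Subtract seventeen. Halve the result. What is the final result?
Convert 2 tens, 7 ones (place-value notation) → 2×10 + 7 = 27 (decimal)
Start: 27
Convert two (English words) → 2 (decimal)
27 + 2 = 29
Convert seventeen (English words) → 17 (decimal)
29 - 17 = 12
12 ÷ 2 = 6
6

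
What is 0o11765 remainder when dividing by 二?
Convert 0o11765 (octal) → 1×4096 + 1×512 + 7×64 + 6×8 + 5 = 5109 (decimal)
Convert 二 (Chinese numeral) → 2 (decimal)
Compute 5109 mod 2 = 1
1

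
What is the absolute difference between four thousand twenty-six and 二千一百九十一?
Convert four thousand twenty-six (English words) → 4×1000 + 26 = 4026 (decimal)
Convert 二千一百九十一 (Chinese numeral) → 2×1000 + 1×100 + 9×10 + 1 = 2191 (decimal)
Compute |4026 - 2191| = 1835
1835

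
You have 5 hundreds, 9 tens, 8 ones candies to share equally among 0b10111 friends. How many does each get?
Convert 5 hundreds, 9 tens, 8 ones (place-value notation) → 5×100 + 9×10 + 8 = 598 (decimal)
Convert 0b10111 (binary) → 16 + 4 + 2 + 1 = 23 (decimal)
Compute 598 ÷ 23 = 26
26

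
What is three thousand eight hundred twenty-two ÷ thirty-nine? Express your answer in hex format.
Convert three thousand eight hundred twenty-two (English words) → 3×1000 + 8×100 + 22 = 3822 (decimal)
Convert thirty-nine (English words) → 39 (decimal)
Compute 3822 ÷ 39 = 98
Convert 98 (decimal) → 98 = 6×16 + 2 → 0x62 (hexadecimal)
0x62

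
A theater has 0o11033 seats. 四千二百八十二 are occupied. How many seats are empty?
Convert 0o11033 (octal) → 1×4096 + 1×512 + 3×8 + 3 = 4635 (decimal)
Convert 四千二百八十二 (Chinese numeral) → 4×1000 + 2×100 + 8×10 + 2 = 4282 (decimal)
Compute 4635 - 4282 = 353
353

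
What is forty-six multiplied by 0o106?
Convert forty-six (English words) → 46 (decimal)
Convert 0o106 (octal) → 1×64 + 6 = 70 (decimal)
Compute 46 × 70 = 3220
3220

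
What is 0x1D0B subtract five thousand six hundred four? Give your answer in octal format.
Convert 0x1D0B (hexadecimal) → 1×4096 + 13×256 + 11 = 7435 (decimal)
Convert five thousand six hundred four (English words) → 5×1000 + 6×100 + 4 = 5604 (decimal)
Compute 7435 - 5604 = 1831
Convert 1831 (decimal) → 1831 = 3×512 + 4×64 + 4×8 + 7 → 0o3447 (octal)
0o3447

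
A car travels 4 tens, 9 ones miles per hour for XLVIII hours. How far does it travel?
Convert 4 tens, 9 ones (place-value notation) → 4×10 + 9 = 49 (decimal)
Convert XLVIII (Roman numeral) → 40 + 5 + 1 + 1 + 1 = 48 (decimal)
Compute 49 × 48 = 2352
2352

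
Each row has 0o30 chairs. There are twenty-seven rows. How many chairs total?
Convert 0o30 (octal) → 3×8 = 24 (decimal)
Convert twenty-seven (English words) → 27 (decimal)
Compute 24 × 27 = 648
648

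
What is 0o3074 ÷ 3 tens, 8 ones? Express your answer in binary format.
Convert 0o3074 (octal) → 3×512 + 7×8 + 4 = 1596 (decimal)
Convert 3 tens, 8 ones (place-value notation) → 3×10 + 8 = 38 (decimal)
Compute 1596 ÷ 38 = 42
Convert 42 (decimal) → 42 = 32 + 8 + 2 → 0b101010 (binary)
0b101010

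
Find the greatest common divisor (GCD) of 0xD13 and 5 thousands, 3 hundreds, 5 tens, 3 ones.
Convert 0xD13 (hexadecimal) → 13×256 + 1×16 + 3 = 3347 (decimal)
Convert 5 thousands, 3 hundreds, 5 tens, 3 ones (place-value notation) → 5×1000 + 3×100 + 5×10 + 3 = 5353 (decimal)
Compute gcd(3347, 5353) = 1
1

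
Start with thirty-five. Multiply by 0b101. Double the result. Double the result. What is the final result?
Convert thirty-five (English words) → 35 (decimal)
Start: 35
Convert 0b101 (binary) → 4 + 1 = 5 (decimal)
35 × 5 = 175
175 × 2 = 350
350 × 2 = 700
700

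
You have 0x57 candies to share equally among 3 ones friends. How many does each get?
Convert 0x57 (hexadecimal) → 5×16 + 7 = 87 (decimal)
Convert 3 ones (place-value notation) → 3 (decimal)
Compute 87 ÷ 3 = 29
29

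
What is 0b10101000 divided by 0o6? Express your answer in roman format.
Convert 0b10101000 (binary) → 128 + 32 + 8 = 168 (decimal)
Convert 0o6 (octal) → 6 (decimal)
Compute 168 ÷ 6 = 28
Convert 28 (decimal) → 28 = 10 + 10 + 5 + 1 + 1 + 1 → XXVIII (Roman numeral)
XXVIII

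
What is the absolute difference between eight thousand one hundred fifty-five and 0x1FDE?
Convert eight thousand one hundred fifty-five (English words) → 8×1000 + 1×100 + 55 = 8155 (decimal)
Convert 0x1FDE (hexadecimal) → 1×4096 + 15×256 + 13×16 + 14 = 8158 (decimal)
Compute |8155 - 8158| = 3
3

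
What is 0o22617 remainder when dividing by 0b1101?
Convert 0o22617 (octal) → 2×4096 + 2×512 + 6×64 + 1×8 + 7 = 9615 (decimal)
Convert 0b1101 (binary) → 8 + 4 + 1 = 13 (decimal)
Compute 9615 mod 13 = 8
8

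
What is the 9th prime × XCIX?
Convert the 9th prime (prime index) → 23 (decimal)
Convert XCIX (Roman numeral) → 90 + 9 = 99 (decimal)
Compute 23 × 99 = 2277
2277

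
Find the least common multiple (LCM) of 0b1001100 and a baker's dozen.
Convert 0b1001100 (binary) → 64 + 8 + 4 = 76 (decimal)
Convert a baker's dozen (colloquial) → 13 (decimal)
Compute lcm(76, 13) = 988
988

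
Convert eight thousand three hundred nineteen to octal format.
Convert eight thousand three hundred nineteen (English words) → 8×1000 + 3×100 + 19 = 8319 (decimal)
Convert 8319 (decimal) → 8319 = 2×4096 + 1×64 + 7×8 + 7 → 0o20177 (octal)
0o20177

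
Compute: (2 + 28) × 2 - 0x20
Convert 0x20 (hexadecimal) → 2×16 = 32 (decimal)
Expression in decimal: (2 + 28) × 2 - 32
Parentheses first: 2 + 28 = 30
Multiply: 30 × 2 = 60
Subtract: 60 - 32 = 28
28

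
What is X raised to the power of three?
Convert X (Roman numeral) → 10 (decimal)
Convert three (English words) → 3 (decimal)
Compute 10 ^ 3 = 1000
1000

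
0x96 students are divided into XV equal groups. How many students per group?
Convert 0x96 (hexadecimal) → 9×16 + 6 = 150 (decimal)
Convert XV (Roman numeral) → 10 + 5 = 15 (decimal)
Compute 150 ÷ 15 = 10
10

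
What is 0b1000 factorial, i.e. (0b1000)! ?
Convert 0b1000 (binary) → 8 (decimal)
Compute 8! = 40320
40320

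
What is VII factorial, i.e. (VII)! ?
Convert VII (Roman numeral) → 5 + 1 + 1 = 7 (decimal)
Compute 7! = 5040
5040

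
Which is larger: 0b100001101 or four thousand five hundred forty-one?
Convert 0b100001101 (binary) → 256 + 8 + 4 + 1 = 269 (decimal)
Convert four thousand five hundred forty-one (English words) → 4×1000 + 5×100 + 41 = 4541 (decimal)
Compare 269 vs 4541: larger = 4541
4541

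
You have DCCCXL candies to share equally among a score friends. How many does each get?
Convert DCCCXL (Roman numeral) → 500 + 100 + 100 + 100 + 40 = 840 (decimal)
Convert a score (colloquial) → 20 (decimal)
Compute 840 ÷ 20 = 42
42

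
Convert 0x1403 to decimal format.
Convert 0x1403 (hexadecimal) → 1×4096 + 4×256 + 3 = 5123 (decimal)
5123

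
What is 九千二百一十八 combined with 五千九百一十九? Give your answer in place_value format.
Convert 九千二百一十八 (Chinese numeral) → 9×1000 + 2×100 + 1×10 + 8 = 9218 (decimal)
Convert 五千九百一十九 (Chinese numeral) → 5×1000 + 9×100 + 1×10 + 9 = 5919 (decimal)
Compute 9218 + 5919 = 15137
Convert 15137 (decimal) → 15137 = 15×1000 + 1×100 + 3×10 + 7 → 15 thousands, 1 hundred, 3 tens, 7 ones (place-value notation)
15 thousands, 1 hundred, 3 tens, 7 ones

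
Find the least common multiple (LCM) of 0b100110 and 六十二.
Convert 0b100110 (binary) → 32 + 4 + 2 = 38 (decimal)
Convert 六十二 (Chinese numeral) → 6×10 + 2 = 62 (decimal)
Compute lcm(38, 62) = 1178
1178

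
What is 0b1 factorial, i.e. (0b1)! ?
Convert 0b1 (binary) → 1 (decimal)
Compute 1! = 1
1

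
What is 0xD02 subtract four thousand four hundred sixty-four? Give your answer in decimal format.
Convert 0xD02 (hexadecimal) → 13×256 + 2 = 3330 (decimal)
Convert four thousand four hundred sixty-four (English words) → 4×1000 + 4×100 + 64 = 4464 (decimal)
Compute 3330 - 4464 = -1134
-1134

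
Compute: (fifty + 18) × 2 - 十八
Convert fifty (English words) → 50 (decimal)
Convert 十八 (Chinese numeral) → 1×10 + 8 = 18 (decimal)
Expression in decimal: (50 + 18) × 2 - 18
Parentheses first: 50 + 18 = 68
Multiply: 68 × 2 = 136
Subtract: 136 - 18 = 118
118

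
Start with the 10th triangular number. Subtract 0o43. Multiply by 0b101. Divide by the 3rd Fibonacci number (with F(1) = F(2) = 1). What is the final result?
Convert the 10th triangular number (triangular index) → 10×11/2 = 55 (decimal)
Start: 55
Convert 0o43 (octal) → 4×8 + 3 = 35 (decimal)
55 - 35 = 20
Convert 0b101 (binary) → 4 + 1 = 5 (decimal)
20 × 5 = 100
Convert the 3rd Fibonacci number (with F(1) = F(2) = 1) (Fibonacci index) → 1, 1, 2 → 2 (decimal)
100 ÷ 2 = 50
50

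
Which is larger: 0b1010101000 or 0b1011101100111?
Convert 0b1010101000 (binary) → 512 + 128 + 32 + 8 = 680 (decimal)
Convert 0b1011101100111 (binary) → 4096 + 1024 + 512 + 256 + 64 + 32 + 4 + 2 + 1 = 5991 (decimal)
Compare 680 vs 5991: larger = 5991
5991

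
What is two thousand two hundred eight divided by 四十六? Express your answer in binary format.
Convert two thousand two hundred eight (English words) → 2×1000 + 2×100 + 8 = 2208 (decimal)
Convert 四十六 (Chinese numeral) → 4×10 + 6 = 46 (decimal)
Compute 2208 ÷ 46 = 48
Convert 48 (decimal) → 48 = 32 + 16 → 0b110000 (binary)
0b110000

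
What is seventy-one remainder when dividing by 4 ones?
Convert seventy-one (English words) → 71 (decimal)
Convert 4 ones (place-value notation) → 4 (decimal)
Compute 71 mod 4 = 3
3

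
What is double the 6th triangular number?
The 6th triangular number = 6×7/2 = 21
Compute 21 × 2 = 42
42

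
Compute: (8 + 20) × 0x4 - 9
Convert 0x4 (hexadecimal) → 4 (decimal)
Expression in decimal: (8 + 20) × 4 - 9
Parentheses first: 8 + 20 = 28
Multiply: 28 × 4 = 112
Subtract: 112 - 9 = 103
103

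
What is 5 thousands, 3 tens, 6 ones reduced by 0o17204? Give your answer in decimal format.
Convert 5 thousands, 3 tens, 6 ones (place-value notation) → 5×1000 + 3×10 + 6 = 5036 (decimal)
Convert 0o17204 (octal) → 1×4096 + 7×512 + 2×64 + 4 = 7812 (decimal)
Compute 5036 - 7812 = -2776
-2776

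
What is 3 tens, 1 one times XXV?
Convert 3 tens, 1 one (place-value notation) → 3×10 + 1 = 31 (decimal)
Convert XXV (Roman numeral) → 10 + 10 + 5 = 25 (decimal)
Compute 31 × 25 = 775
775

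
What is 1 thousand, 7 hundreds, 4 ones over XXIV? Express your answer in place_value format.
Convert 1 thousand, 7 hundreds, 4 ones (place-value notation) → 1×1000 + 7×100 + 4 = 1704 (decimal)
Convert XXIV (Roman numeral) → 10 + 10 + 4 = 24 (decimal)
Compute 1704 ÷ 24 = 71
Convert 71 (decimal) → 71 = 7×10 + 1 → 7 tens, 1 one (place-value notation)
7 tens, 1 one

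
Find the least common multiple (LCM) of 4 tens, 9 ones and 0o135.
Convert 4 tens, 9 ones (place-value notation) → 4×10 + 9 = 49 (decimal)
Convert 0o135 (octal) → 1×64 + 3×8 + 5 = 93 (decimal)
Compute lcm(49, 93) = 4557
4557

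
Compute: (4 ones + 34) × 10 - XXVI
Convert 4 ones (place-value notation) → 4 (decimal)
Convert XXVI (Roman numeral) → 10 + 10 + 5 + 1 = 26 (decimal)
Expression in decimal: (4 + 34) × 10 - 26
Parentheses first: 4 + 34 = 38
Multiply: 38 × 10 = 380
Subtract: 380 - 26 = 354
354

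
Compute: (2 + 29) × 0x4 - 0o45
Convert 0x4 (hexadecimal) → 4 (decimal)
Convert 0o45 (octal) → 4×8 + 5 = 37 (decimal)
Expression in decimal: (2 + 29) × 4 - 37
Parentheses first: 2 + 29 = 31
Multiply: 31 × 4 = 124
Subtract: 124 - 37 = 87
87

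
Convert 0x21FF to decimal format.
Convert 0x21FF (hexadecimal) → 2×4096 + 1×256 + 15×16 + 15 = 8703 (decimal)
8703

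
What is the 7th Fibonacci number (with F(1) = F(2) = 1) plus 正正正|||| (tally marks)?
The 7th Fibonacci number (with F(1) = F(2) = 1): 1, 1, 2, 3, 5, 8, 13 → 13
Convert 正正正|||| (tally marks) → 5 + 5 + 5 + 4 = 19 (decimal)
Compute 13 + 19 = 32
32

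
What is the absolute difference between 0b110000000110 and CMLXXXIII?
Convert 0b110000000110 (binary) → 2048 + 1024 + 4 + 2 = 3078 (decimal)
Convert CMLXXXIII (Roman numeral) → 900 + 50 + 10 + 10 + 10 + 1 + 1 + 1 = 983 (decimal)
Compute |3078 - 983| = 2095
2095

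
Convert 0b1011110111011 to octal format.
Convert 0b1011110111011 (binary) → 4096 + 1024 + 512 + 256 + 128 + 32 + 16 + 8 + 2 + 1 = 6075 (decimal)
Convert 6075 (decimal) → 6075 = 1×4096 + 3×512 + 6×64 + 7×8 + 3 → 0o13673 (octal)
0o13673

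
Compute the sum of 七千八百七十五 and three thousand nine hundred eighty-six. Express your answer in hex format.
Convert 七千八百七十五 (Chinese numeral) → 7×1000 + 8×100 + 7×10 + 5 = 7875 (decimal)
Convert three thousand nine hundred eighty-six (English words) → 3×1000 + 9×100 + 86 = 3986 (decimal)
Compute 7875 + 3986 = 11861
Convert 11861 (decimal) → 11861 = 2×4096 + 14×256 + 5×16 + 5 → 0x2E55 (hexadecimal)
0x2E55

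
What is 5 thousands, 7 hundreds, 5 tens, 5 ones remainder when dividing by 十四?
Convert 5 thousands, 7 hundreds, 5 tens, 5 ones (place-value notation) → 5×1000 + 7×100 + 5×10 + 5 = 5755 (decimal)
Convert 十四 (Chinese numeral) → 1×10 + 4 = 14 (decimal)
Compute 5755 mod 14 = 1
1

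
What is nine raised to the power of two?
Convert nine (English words) → 9 (decimal)
Convert two (English words) → 2 (decimal)
Compute 9 ^ 2 = 81
81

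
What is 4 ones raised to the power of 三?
Convert 4 ones (place-value notation) → 4 (decimal)
Convert 三 (Chinese numeral) → 3 (decimal)
Compute 4 ^ 3 = 64
64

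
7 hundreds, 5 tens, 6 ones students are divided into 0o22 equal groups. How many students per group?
Convert 7 hundreds, 5 tens, 6 ones (place-value notation) → 7×100 + 5×10 + 6 = 756 (decimal)
Convert 0o22 (octal) → 2×8 + 2 = 18 (decimal)
Compute 756 ÷ 18 = 42
42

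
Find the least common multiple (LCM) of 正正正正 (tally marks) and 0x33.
Convert 正正正正 (tally marks) → 5 + 5 + 5 + 5 = 20 (decimal)
Convert 0x33 (hexadecimal) → 3×16 + 3 = 51 (decimal)
Compute lcm(20, 51) = 1020
1020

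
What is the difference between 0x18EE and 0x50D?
Convert 0x18EE (hexadecimal) → 1×4096 + 8×256 + 14×16 + 14 = 6382 (decimal)
Convert 0x50D (hexadecimal) → 5×256 + 13 = 1293 (decimal)
Difference: |6382 - 1293| = 5089
5089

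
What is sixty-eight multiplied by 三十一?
Convert sixty-eight (English words) → 68 (decimal)
Convert 三十一 (Chinese numeral) → 3×10 + 1 = 31 (decimal)
Compute 68 × 31 = 2108
2108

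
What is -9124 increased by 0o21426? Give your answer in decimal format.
Convert 0o21426 (octal) → 2×4096 + 1×512 + 4×64 + 2×8 + 6 = 8982 (decimal)
Compute -9124 + 8982 = -142
-142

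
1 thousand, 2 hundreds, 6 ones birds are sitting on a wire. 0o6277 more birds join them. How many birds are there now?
Convert 1 thousand, 2 hundreds, 6 ones (place-value notation) → 1×1000 + 2×100 + 6 = 1206 (decimal)
Convert 0o6277 (octal) → 6×512 + 2×64 + 7×8 + 7 = 3263 (decimal)
Compute 1206 + 3263 = 4469
4469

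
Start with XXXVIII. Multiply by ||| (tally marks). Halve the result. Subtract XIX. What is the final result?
Convert XXXVIII (Roman numeral) → 10 + 10 + 10 + 5 + 1 + 1 + 1 = 38 (decimal)
Start: 38
Convert ||| (tally marks) → 3 (decimal)
38 × 3 = 114
114 ÷ 2 = 57
Convert XIX (Roman numeral) → 10 + 9 = 19 (decimal)
57 - 19 = 38
38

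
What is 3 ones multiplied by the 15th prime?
Convert 3 ones (place-value notation) → 3 (decimal)
Convert the 15th prime (prime index) → 47 (decimal)
Compute 3 × 47 = 141
141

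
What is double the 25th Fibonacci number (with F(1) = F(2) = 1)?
The 25th Fibonacci number (with F(1) = F(2) = 1) = 75025
Compute 75025 × 2 = 150050
150050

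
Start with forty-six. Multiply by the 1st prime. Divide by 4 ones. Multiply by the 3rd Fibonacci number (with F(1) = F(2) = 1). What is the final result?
Convert forty-six (English words) → 46 (decimal)
Start: 46
Convert the 1st prime (prime index) → 2 (decimal)
46 × 2 = 92
Convert 4 ones (place-value notation) → 4 (decimal)
92 ÷ 4 = 23
Convert the 3rd Fibonacci number (with F(1) = F(2) = 1) (Fibonacci index) → 1, 1, 2 → 2 (decimal)
23 × 2 = 46
46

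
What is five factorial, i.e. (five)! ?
Convert five (English words) → 5 (decimal)
Compute 5! = 120
120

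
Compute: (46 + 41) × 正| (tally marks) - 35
Convert 正| (tally marks) → 5 + 1 = 6 (decimal)
Expression in decimal: (46 + 41) × 6 - 35
Parentheses first: 46 + 41 = 87
Multiply: 87 × 6 = 522
Subtract: 522 - 35 = 487
487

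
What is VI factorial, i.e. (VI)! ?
Convert VI (Roman numeral) → 5 + 1 = 6 (decimal)
Compute 6! = 720
720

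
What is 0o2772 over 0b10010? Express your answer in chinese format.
Convert 0o2772 (octal) → 2×512 + 7×64 + 7×8 + 2 = 1530 (decimal)
Convert 0b10010 (binary) → 16 + 2 = 18 (decimal)
Compute 1530 ÷ 18 = 85
Convert 85 (decimal) → 85 = 8×10 + 5 → 八十五 (Chinese numeral)
八十五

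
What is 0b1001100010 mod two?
Convert 0b1001100010 (binary) → 512 + 64 + 32 + 2 = 610 (decimal)
Convert two (English words) → 2 (decimal)
Compute 610 mod 2 = 0
0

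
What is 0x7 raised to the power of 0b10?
Convert 0x7 (hexadecimal) → 7 (decimal)
Convert 0b10 (binary) → 2 (decimal)
Compute 7 ^ 2 = 49
49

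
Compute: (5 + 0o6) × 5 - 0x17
Convert 0o6 (octal) → 6 (decimal)
Convert 0x17 (hexadecimal) → 1×16 + 7 = 23 (decimal)
Expression in decimal: (5 + 6) × 5 - 23
Parentheses first: 5 + 6 = 11
Multiply: 11 × 5 = 55
Subtract: 55 - 23 = 32
32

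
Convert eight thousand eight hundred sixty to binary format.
Convert eight thousand eight hundred sixty (English words) → 8×1000 + 8×100 + 60 = 8860 (decimal)
Convert 8860 (decimal) → 8860 = 8192 + 512 + 128 + 16 + 8 + 4 → 0b10001010011100 (binary)
0b10001010011100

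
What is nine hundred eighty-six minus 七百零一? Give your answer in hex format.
Convert nine hundred eighty-six (English words) → 9×100 + 86 = 986 (decimal)
Convert 七百零一 (Chinese numeral) → 7×100 + 1 = 701 (decimal)
Compute 986 - 701 = 285
Convert 285 (decimal) → 285 = 1×256 + 1×16 + 13 → 0x11D (hexadecimal)
0x11D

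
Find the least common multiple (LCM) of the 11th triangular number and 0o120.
Convert the 11th triangular number (triangular index) → 11×12/2 = 66 (decimal)
Convert 0o120 (octal) → 1×64 + 2×8 = 80 (decimal)
Compute lcm(66, 80) = 2640
2640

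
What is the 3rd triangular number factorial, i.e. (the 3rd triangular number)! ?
Convert the 3rd triangular number (triangular index) → 3×4/2 = 6 (decimal)
Compute 6! = 720
720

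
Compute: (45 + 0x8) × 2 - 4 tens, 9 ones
Convert 0x8 (hexadecimal) → 8 (decimal)
Convert 4 tens, 9 ones (place-value notation) → 4×10 + 9 = 49 (decimal)
Expression in decimal: (45 + 8) × 2 - 49
Parentheses first: 45 + 8 = 53
Multiply: 53 × 2 = 106
Subtract: 106 - 49 = 57
57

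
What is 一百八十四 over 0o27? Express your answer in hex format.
Convert 一百八十四 (Chinese numeral) → 1×100 + 8×10 + 4 = 184 (decimal)
Convert 0o27 (octal) → 2×8 + 7 = 23 (decimal)
Compute 184 ÷ 23 = 8
Convert 8 (decimal) → 0x8 (hexadecimal)
0x8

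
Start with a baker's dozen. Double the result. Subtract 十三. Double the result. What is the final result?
Convert a baker's dozen (colloquial) → 13 (decimal)
Start: 13
13 × 2 = 26
Convert 十三 (Chinese numeral) → 1×10 + 3 = 13 (decimal)
26 - 13 = 13
13 × 2 = 26
26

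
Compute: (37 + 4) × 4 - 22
Parentheses first: 37 + 4 = 41
Multiply: 41 × 4 = 164
Subtract: 164 - 22 = 142
142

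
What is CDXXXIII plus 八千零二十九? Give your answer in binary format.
Convert CDXXXIII (Roman numeral) → 400 + 10 + 10 + 10 + 1 + 1 + 1 = 433 (decimal)
Convert 八千零二十九 (Chinese numeral) → 8×1000 + 2×10 + 9 = 8029 (decimal)
Compute 433 + 8029 = 8462
Convert 8462 (decimal) → 8462 = 8192 + 256 + 8 + 4 + 2 → 0b10000100001110 (binary)
0b10000100001110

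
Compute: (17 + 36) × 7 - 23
Parentheses first: 17 + 36 = 53
Multiply: 53 × 7 = 371
Subtract: 371 - 23 = 348
348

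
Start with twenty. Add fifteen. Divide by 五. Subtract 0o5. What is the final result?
Convert twenty (English words) → 20 (decimal)
Start: 20
Convert fifteen (English words) → 15 (decimal)
20 + 15 = 35
Convert 五 (Chinese numeral) → 5 (decimal)
35 ÷ 5 = 7
Convert 0o5 (octal) → 5 (decimal)
7 - 5 = 2
2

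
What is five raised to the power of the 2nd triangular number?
Convert five (English words) → 5 (decimal)
Convert the 2nd triangular number (triangular index) → 2×3/2 = 3 (decimal)
Compute 5 ^ 3 = 125
125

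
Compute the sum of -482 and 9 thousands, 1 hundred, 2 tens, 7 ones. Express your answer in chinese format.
Convert 9 thousands, 1 hundred, 2 tens, 7 ones (place-value notation) → 9×1000 + 1×100 + 2×10 + 7 = 9127 (decimal)
Compute -482 + 9127 = 8645
Convert 8645 (decimal) → 8645 = 8×1000 + 6×100 + 4×10 + 5 → 八千六百四十五 (Chinese numeral)
八千六百四十五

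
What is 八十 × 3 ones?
Convert 八十 (Chinese numeral) → 8×10 = 80 (decimal)
Convert 3 ones (place-value notation) → 3 (decimal)
Compute 80 × 3 = 240
240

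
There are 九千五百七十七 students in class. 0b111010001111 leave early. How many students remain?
Convert 九千五百七十七 (Chinese numeral) → 9×1000 + 5×100 + 7×10 + 7 = 9577 (decimal)
Convert 0b111010001111 (binary) → 2048 + 1024 + 512 + 128 + 8 + 4 + 2 + 1 = 3727 (decimal)
Compute 9577 - 3727 = 5850
5850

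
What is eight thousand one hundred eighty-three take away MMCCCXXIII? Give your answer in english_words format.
Convert eight thousand one hundred eighty-three (English words) → 8×1000 + 1×100 + 83 = 8183 (decimal)
Convert MMCCCXXIII (Roman numeral) → 1000 + 1000 + 100 + 100 + 100 + 10 + 10 + 1 + 1 + 1 = 2323 (decimal)
Compute 8183 - 2323 = 5860
Convert 5860 (decimal) → 5860 = 5×1000 + 8×100 + 60 → five thousand eight hundred sixty (English words)
five thousand eight hundred sixty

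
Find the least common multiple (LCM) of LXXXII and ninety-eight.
Convert LXXXII (Roman numeral) → 50 + 10 + 10 + 10 + 1 + 1 = 82 (decimal)
Convert ninety-eight (English words) → 98 (decimal)
Compute lcm(82, 98) = 4018
4018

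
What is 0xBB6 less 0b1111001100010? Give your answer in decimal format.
Convert 0xBB6 (hexadecimal) → 11×256 + 11×16 + 6 = 2998 (decimal)
Convert 0b1111001100010 (binary) → 4096 + 2048 + 1024 + 512 + 64 + 32 + 2 = 7778 (decimal)
Compute 2998 - 7778 = -4780
-4780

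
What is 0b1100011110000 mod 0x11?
Convert 0b1100011110000 (binary) → 4096 + 2048 + 128 + 64 + 32 + 16 = 6384 (decimal)
Convert 0x11 (hexadecimal) → 1×16 + 1 = 17 (decimal)
Compute 6384 mod 17 = 9
9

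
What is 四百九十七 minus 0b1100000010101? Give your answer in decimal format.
Convert 四百九十七 (Chinese numeral) → 4×100 + 9×10 + 7 = 497 (decimal)
Convert 0b1100000010101 (binary) → 4096 + 2048 + 16 + 4 + 1 = 6165 (decimal)
Compute 497 - 6165 = -5668
-5668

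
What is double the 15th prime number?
The 15th prime number = 47
Compute 47 × 2 = 94
94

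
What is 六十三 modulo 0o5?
Convert 六十三 (Chinese numeral) → 6×10 + 3 = 63 (decimal)
Convert 0o5 (octal) → 5 (decimal)
Compute 63 mod 5 = 3
3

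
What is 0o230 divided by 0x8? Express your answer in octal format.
Convert 0o230 (octal) → 2×64 + 3×8 = 152 (decimal)
Convert 0x8 (hexadecimal) → 8 (decimal)
Compute 152 ÷ 8 = 19
Convert 19 (decimal) → 19 = 2×8 + 3 → 0o23 (octal)
0o23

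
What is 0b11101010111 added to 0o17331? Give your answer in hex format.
Convert 0b11101010111 (binary) → 1024 + 512 + 256 + 64 + 16 + 4 + 2 + 1 = 1879 (decimal)
Convert 0o17331 (octal) → 1×4096 + 7×512 + 3×64 + 3×8 + 1 = 7897 (decimal)
Compute 1879 + 7897 = 9776
Convert 9776 (decimal) → 9776 = 2×4096 + 6×256 + 3×16 → 0x2630 (hexadecimal)
0x2630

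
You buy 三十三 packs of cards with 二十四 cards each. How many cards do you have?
Convert 二十四 (Chinese numeral) → 2×10 + 4 = 24 (decimal)
Convert 三十三 (Chinese numeral) → 3×10 + 3 = 33 (decimal)
Compute 24 × 33 = 792
792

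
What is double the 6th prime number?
The 6th prime number = 13
Compute 13 × 2 = 26
26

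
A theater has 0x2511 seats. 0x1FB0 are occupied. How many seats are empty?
Convert 0x2511 (hexadecimal) → 2×4096 + 5×256 + 1×16 + 1 = 9489 (decimal)
Convert 0x1FB0 (hexadecimal) → 1×4096 + 15×256 + 11×16 = 8112 (decimal)
Compute 9489 - 8112 = 1377
1377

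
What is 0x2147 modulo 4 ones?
Convert 0x2147 (hexadecimal) → 2×4096 + 1×256 + 4×16 + 7 = 8519 (decimal)
Convert 4 ones (place-value notation) → 4 (decimal)
Compute 8519 mod 4 = 3
3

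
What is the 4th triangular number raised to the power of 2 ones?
Convert the 4th triangular number (triangular index) → 4×5/2 = 10 (decimal)
Convert 2 ones (place-value notation) → 2 (decimal)
Compute 10 ^ 2 = 100
100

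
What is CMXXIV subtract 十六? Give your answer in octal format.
Convert CMXXIV (Roman numeral) → 900 + 10 + 10 + 4 = 924 (decimal)
Convert 十六 (Chinese numeral) → 1×10 + 6 = 16 (decimal)
Compute 924 - 16 = 908
Convert 908 (decimal) → 908 = 1×512 + 6×64 + 1×8 + 4 → 0o1614 (octal)
0o1614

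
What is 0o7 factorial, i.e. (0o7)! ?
Convert 0o7 (octal) → 7 (decimal)
Compute 7! = 5040
5040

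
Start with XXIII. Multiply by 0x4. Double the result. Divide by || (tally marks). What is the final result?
Convert XXIII (Roman numeral) → 10 + 10 + 1 + 1 + 1 = 23 (decimal)
Start: 23
Convert 0x4 (hexadecimal) → 4 (decimal)
23 × 4 = 92
92 × 2 = 184
Convert || (tally marks) → 2 (decimal)
184 ÷ 2 = 92
92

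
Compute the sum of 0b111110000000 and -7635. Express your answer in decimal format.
Convert 0b111110000000 (binary) → 2048 + 1024 + 512 + 256 + 128 = 3968 (decimal)
Compute 3968 + -7635 = -3667
-3667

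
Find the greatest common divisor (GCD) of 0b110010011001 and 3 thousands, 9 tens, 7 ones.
Convert 0b110010011001 (binary) → 2048 + 1024 + 128 + 16 + 8 + 1 = 3225 (decimal)
Convert 3 thousands, 9 tens, 7 ones (place-value notation) → 3×1000 + 9×10 + 7 = 3097 (decimal)
Compute gcd(3225, 3097) = 1
1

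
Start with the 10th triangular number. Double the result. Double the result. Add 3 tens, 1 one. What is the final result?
Convert the 10th triangular number (triangular index) → 10×11/2 = 55 (decimal)
Start: 55
55 × 2 = 110
110 × 2 = 220
Convert 3 tens, 1 one (place-value notation) → 3×10 + 1 = 31 (decimal)
220 + 31 = 251
251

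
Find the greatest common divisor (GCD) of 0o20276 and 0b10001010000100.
Convert 0o20276 (octal) → 2×4096 + 2×64 + 7×8 + 6 = 8382 (decimal)
Convert 0b10001010000100 (binary) → 8192 + 512 + 128 + 4 = 8836 (decimal)
Compute gcd(8382, 8836) = 2
2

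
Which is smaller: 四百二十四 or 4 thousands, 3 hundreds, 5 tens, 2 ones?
Convert 四百二十四 (Chinese numeral) → 4×100 + 2×10 + 4 = 424 (decimal)
Convert 4 thousands, 3 hundreds, 5 tens, 2 ones (place-value notation) → 4×1000 + 3×100 + 5×10 + 2 = 4352 (decimal)
Compare 424 vs 4352: smaller = 424
424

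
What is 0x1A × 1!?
Convert 0x1A (hexadecimal) → 1×16 + 10 = 26 (decimal)
Convert 1! (factorial) → 1 (decimal)
Compute 26 × 1 = 26
26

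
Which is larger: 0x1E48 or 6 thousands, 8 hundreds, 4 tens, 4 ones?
Convert 0x1E48 (hexadecimal) → 1×4096 + 14×256 + 4×16 + 8 = 7752 (decimal)
Convert 6 thousands, 8 hundreds, 4 tens, 4 ones (place-value notation) → 6×1000 + 8×100 + 4×10 + 4 = 6844 (decimal)
Compare 7752 vs 6844: larger = 7752
7752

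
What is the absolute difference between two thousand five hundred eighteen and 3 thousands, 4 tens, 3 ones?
Convert two thousand five hundred eighteen (English words) → 2×1000 + 5×100 + 18 = 2518 (decimal)
Convert 3 thousands, 4 tens, 3 ones (place-value notation) → 3×1000 + 4×10 + 3 = 3043 (decimal)
Compute |2518 - 3043| = 525
525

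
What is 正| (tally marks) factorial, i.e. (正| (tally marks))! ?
Convert 正| (tally marks) → 5 + 1 = 6 (decimal)
Compute 6! = 720
720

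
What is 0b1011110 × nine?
Convert 0b1011110 (binary) → 64 + 16 + 8 + 4 + 2 = 94 (decimal)
Convert nine (English words) → 9 (decimal)
Compute 94 × 9 = 846
846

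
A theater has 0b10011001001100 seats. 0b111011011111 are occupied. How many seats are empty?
Convert 0b10011001001100 (binary) → 8192 + 1024 + 512 + 64 + 8 + 4 = 9804 (decimal)
Convert 0b111011011111 (binary) → 2048 + 1024 + 512 + 128 + 64 + 16 + 8 + 4 + 2 + 1 = 3807 (decimal)
Compute 9804 - 3807 = 5997
5997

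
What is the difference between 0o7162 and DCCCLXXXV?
Convert 0o7162 (octal) → 7×512 + 1×64 + 6×8 + 2 = 3698 (decimal)
Convert DCCCLXXXV (Roman numeral) → 500 + 100 + 100 + 100 + 50 + 10 + 10 + 10 + 5 = 885 (decimal)
Difference: |3698 - 885| = 2813
2813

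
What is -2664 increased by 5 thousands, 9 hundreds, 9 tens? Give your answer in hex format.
Convert 5 thousands, 9 hundreds, 9 tens (place-value notation) → 5×1000 + 9×100 + 9×10 = 5990 (decimal)
Compute -2664 + 5990 = 3326
Convert 3326 (decimal) → 3326 = 12×256 + 15×16 + 14 → 0xCFE (hexadecimal)
0xCFE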